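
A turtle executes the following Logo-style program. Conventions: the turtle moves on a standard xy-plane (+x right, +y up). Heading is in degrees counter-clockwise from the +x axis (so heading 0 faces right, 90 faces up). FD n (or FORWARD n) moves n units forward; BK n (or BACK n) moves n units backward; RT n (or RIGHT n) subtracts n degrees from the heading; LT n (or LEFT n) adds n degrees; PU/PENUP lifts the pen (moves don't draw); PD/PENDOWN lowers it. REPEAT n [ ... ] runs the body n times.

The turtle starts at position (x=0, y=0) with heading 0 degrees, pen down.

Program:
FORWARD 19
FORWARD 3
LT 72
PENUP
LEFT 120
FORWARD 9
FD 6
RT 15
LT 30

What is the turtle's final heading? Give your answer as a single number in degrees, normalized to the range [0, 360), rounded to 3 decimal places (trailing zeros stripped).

Executing turtle program step by step:
Start: pos=(0,0), heading=0, pen down
FD 19: (0,0) -> (19,0) [heading=0, draw]
FD 3: (19,0) -> (22,0) [heading=0, draw]
LT 72: heading 0 -> 72
PU: pen up
LT 120: heading 72 -> 192
FD 9: (22,0) -> (13.197,-1.871) [heading=192, move]
FD 6: (13.197,-1.871) -> (7.328,-3.119) [heading=192, move]
RT 15: heading 192 -> 177
LT 30: heading 177 -> 207
Final: pos=(7.328,-3.119), heading=207, 2 segment(s) drawn

Answer: 207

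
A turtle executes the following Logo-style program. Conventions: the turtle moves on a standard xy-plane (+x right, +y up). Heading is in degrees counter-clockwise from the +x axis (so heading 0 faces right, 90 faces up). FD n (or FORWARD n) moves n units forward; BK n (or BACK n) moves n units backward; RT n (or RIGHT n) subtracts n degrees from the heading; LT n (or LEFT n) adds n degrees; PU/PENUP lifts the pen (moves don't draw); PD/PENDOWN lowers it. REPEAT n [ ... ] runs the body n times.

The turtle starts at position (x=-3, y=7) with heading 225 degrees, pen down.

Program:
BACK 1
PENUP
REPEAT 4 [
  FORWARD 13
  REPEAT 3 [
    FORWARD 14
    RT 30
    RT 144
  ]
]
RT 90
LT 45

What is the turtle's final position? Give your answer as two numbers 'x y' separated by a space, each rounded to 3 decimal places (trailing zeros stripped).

Answer: -17.711 11.811

Derivation:
Executing turtle program step by step:
Start: pos=(-3,7), heading=225, pen down
BK 1: (-3,7) -> (-2.293,7.707) [heading=225, draw]
PU: pen up
REPEAT 4 [
  -- iteration 1/4 --
  FD 13: (-2.293,7.707) -> (-11.485,-1.485) [heading=225, move]
  REPEAT 3 [
    -- iteration 1/3 --
    FD 14: (-11.485,-1.485) -> (-21.385,-11.385) [heading=225, move]
    RT 30: heading 225 -> 195
    RT 144: heading 195 -> 51
    -- iteration 2/3 --
    FD 14: (-21.385,-11.385) -> (-12.574,-0.505) [heading=51, move]
    RT 30: heading 51 -> 21
    RT 144: heading 21 -> 237
    -- iteration 3/3 --
    FD 14: (-12.574,-0.505) -> (-20.199,-12.246) [heading=237, move]
    RT 30: heading 237 -> 207
    RT 144: heading 207 -> 63
  ]
  -- iteration 2/4 --
  FD 13: (-20.199,-12.246) -> (-14.297,-0.663) [heading=63, move]
  REPEAT 3 [
    -- iteration 1/3 --
    FD 14: (-14.297,-0.663) -> (-7.941,11.811) [heading=63, move]
    RT 30: heading 63 -> 33
    RT 144: heading 33 -> 249
    -- iteration 2/3 --
    FD 14: (-7.941,11.811) -> (-12.959,-1.259) [heading=249, move]
    RT 30: heading 249 -> 219
    RT 144: heading 219 -> 75
    -- iteration 3/3 --
    FD 14: (-12.959,-1.259) -> (-9.335,12.264) [heading=75, move]
    RT 30: heading 75 -> 45
    RT 144: heading 45 -> 261
  ]
  -- iteration 3/4 --
  FD 13: (-9.335,12.264) -> (-11.369,-0.576) [heading=261, move]
  REPEAT 3 [
    -- iteration 1/3 --
    FD 14: (-11.369,-0.576) -> (-13.559,-14.404) [heading=261, move]
    RT 30: heading 261 -> 231
    RT 144: heading 231 -> 87
    -- iteration 2/3 --
    FD 14: (-13.559,-14.404) -> (-12.826,-0.423) [heading=87, move]
    RT 30: heading 87 -> 57
    RT 144: heading 57 -> 273
    -- iteration 3/3 --
    FD 14: (-12.826,-0.423) -> (-12.094,-14.404) [heading=273, move]
    RT 30: heading 273 -> 243
    RT 144: heading 243 -> 99
  ]
  -- iteration 4/4 --
  FD 13: (-12.094,-14.404) -> (-14.127,-1.564) [heading=99, move]
  REPEAT 3 [
    -- iteration 1/3 --
    FD 14: (-14.127,-1.564) -> (-16.317,12.264) [heading=99, move]
    RT 30: heading 99 -> 69
    RT 144: heading 69 -> 285
    -- iteration 2/3 --
    FD 14: (-16.317,12.264) -> (-12.694,-1.259) [heading=285, move]
    RT 30: heading 285 -> 255
    RT 144: heading 255 -> 111
    -- iteration 3/3 --
    FD 14: (-12.694,-1.259) -> (-17.711,11.811) [heading=111, move]
    RT 30: heading 111 -> 81
    RT 144: heading 81 -> 297
  ]
]
RT 90: heading 297 -> 207
LT 45: heading 207 -> 252
Final: pos=(-17.711,11.811), heading=252, 1 segment(s) drawn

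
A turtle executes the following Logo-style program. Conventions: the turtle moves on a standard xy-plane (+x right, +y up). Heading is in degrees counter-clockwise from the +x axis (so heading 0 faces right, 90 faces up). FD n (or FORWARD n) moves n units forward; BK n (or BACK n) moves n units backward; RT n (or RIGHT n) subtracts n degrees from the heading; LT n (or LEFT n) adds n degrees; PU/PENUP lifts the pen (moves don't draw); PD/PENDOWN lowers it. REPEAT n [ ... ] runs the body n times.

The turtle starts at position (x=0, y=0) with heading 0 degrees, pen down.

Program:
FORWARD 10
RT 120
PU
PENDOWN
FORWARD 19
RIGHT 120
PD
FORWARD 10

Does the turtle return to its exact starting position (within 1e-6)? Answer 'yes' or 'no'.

Answer: no

Derivation:
Executing turtle program step by step:
Start: pos=(0,0), heading=0, pen down
FD 10: (0,0) -> (10,0) [heading=0, draw]
RT 120: heading 0 -> 240
PU: pen up
PD: pen down
FD 19: (10,0) -> (0.5,-16.454) [heading=240, draw]
RT 120: heading 240 -> 120
PD: pen down
FD 10: (0.5,-16.454) -> (-4.5,-7.794) [heading=120, draw]
Final: pos=(-4.5,-7.794), heading=120, 3 segment(s) drawn

Start position: (0, 0)
Final position: (-4.5, -7.794)
Distance = 9; >= 1e-6 -> NOT closed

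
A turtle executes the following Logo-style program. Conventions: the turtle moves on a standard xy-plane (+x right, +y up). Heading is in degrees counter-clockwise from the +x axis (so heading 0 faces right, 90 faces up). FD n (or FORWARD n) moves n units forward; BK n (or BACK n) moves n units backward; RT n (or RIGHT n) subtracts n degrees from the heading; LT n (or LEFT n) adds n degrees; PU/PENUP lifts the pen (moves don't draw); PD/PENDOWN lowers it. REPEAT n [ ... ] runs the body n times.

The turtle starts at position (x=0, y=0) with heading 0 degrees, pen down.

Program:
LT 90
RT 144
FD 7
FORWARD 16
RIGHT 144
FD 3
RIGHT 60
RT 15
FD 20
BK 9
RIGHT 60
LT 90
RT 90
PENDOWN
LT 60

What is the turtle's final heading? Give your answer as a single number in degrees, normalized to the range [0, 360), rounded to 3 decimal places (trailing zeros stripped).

Executing turtle program step by step:
Start: pos=(0,0), heading=0, pen down
LT 90: heading 0 -> 90
RT 144: heading 90 -> 306
FD 7: (0,0) -> (4.114,-5.663) [heading=306, draw]
FD 16: (4.114,-5.663) -> (13.519,-18.607) [heading=306, draw]
RT 144: heading 306 -> 162
FD 3: (13.519,-18.607) -> (10.666,-17.68) [heading=162, draw]
RT 60: heading 162 -> 102
RT 15: heading 102 -> 87
FD 20: (10.666,-17.68) -> (11.713,2.292) [heading=87, draw]
BK 9: (11.713,2.292) -> (11.242,-6.695) [heading=87, draw]
RT 60: heading 87 -> 27
LT 90: heading 27 -> 117
RT 90: heading 117 -> 27
PD: pen down
LT 60: heading 27 -> 87
Final: pos=(11.242,-6.695), heading=87, 5 segment(s) drawn

Answer: 87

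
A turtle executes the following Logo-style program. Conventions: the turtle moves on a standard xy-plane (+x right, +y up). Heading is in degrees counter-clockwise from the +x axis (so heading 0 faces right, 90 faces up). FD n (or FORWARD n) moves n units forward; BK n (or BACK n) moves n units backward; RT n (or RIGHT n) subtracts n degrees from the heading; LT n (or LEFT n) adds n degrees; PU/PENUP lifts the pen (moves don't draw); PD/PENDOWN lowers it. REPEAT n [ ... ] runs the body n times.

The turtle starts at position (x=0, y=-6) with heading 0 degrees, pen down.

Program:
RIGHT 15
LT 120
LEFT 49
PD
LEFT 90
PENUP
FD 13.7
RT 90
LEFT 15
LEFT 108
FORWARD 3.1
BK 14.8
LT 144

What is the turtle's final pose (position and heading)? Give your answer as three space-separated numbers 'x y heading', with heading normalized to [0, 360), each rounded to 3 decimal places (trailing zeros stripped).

Executing turtle program step by step:
Start: pos=(0,-6), heading=0, pen down
RT 15: heading 0 -> 345
LT 120: heading 345 -> 105
LT 49: heading 105 -> 154
PD: pen down
LT 90: heading 154 -> 244
PU: pen up
FD 13.7: (0,-6) -> (-6.006,-18.313) [heading=244, move]
RT 90: heading 244 -> 154
LT 15: heading 154 -> 169
LT 108: heading 169 -> 277
FD 3.1: (-6.006,-18.313) -> (-5.628,-21.39) [heading=277, move]
BK 14.8: (-5.628,-21.39) -> (-7.432,-6.701) [heading=277, move]
LT 144: heading 277 -> 61
Final: pos=(-7.432,-6.701), heading=61, 0 segment(s) drawn

Answer: -7.432 -6.701 61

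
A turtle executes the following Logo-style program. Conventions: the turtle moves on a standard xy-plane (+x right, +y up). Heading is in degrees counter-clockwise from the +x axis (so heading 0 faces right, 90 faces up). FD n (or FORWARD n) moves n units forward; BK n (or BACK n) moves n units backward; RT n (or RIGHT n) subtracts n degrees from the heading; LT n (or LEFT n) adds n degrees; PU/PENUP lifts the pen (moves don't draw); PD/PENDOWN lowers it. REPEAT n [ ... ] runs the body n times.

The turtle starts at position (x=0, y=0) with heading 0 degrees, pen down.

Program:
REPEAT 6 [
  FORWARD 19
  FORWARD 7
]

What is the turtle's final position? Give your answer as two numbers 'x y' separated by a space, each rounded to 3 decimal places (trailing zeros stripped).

Executing turtle program step by step:
Start: pos=(0,0), heading=0, pen down
REPEAT 6 [
  -- iteration 1/6 --
  FD 19: (0,0) -> (19,0) [heading=0, draw]
  FD 7: (19,0) -> (26,0) [heading=0, draw]
  -- iteration 2/6 --
  FD 19: (26,0) -> (45,0) [heading=0, draw]
  FD 7: (45,0) -> (52,0) [heading=0, draw]
  -- iteration 3/6 --
  FD 19: (52,0) -> (71,0) [heading=0, draw]
  FD 7: (71,0) -> (78,0) [heading=0, draw]
  -- iteration 4/6 --
  FD 19: (78,0) -> (97,0) [heading=0, draw]
  FD 7: (97,0) -> (104,0) [heading=0, draw]
  -- iteration 5/6 --
  FD 19: (104,0) -> (123,0) [heading=0, draw]
  FD 7: (123,0) -> (130,0) [heading=0, draw]
  -- iteration 6/6 --
  FD 19: (130,0) -> (149,0) [heading=0, draw]
  FD 7: (149,0) -> (156,0) [heading=0, draw]
]
Final: pos=(156,0), heading=0, 12 segment(s) drawn

Answer: 156 0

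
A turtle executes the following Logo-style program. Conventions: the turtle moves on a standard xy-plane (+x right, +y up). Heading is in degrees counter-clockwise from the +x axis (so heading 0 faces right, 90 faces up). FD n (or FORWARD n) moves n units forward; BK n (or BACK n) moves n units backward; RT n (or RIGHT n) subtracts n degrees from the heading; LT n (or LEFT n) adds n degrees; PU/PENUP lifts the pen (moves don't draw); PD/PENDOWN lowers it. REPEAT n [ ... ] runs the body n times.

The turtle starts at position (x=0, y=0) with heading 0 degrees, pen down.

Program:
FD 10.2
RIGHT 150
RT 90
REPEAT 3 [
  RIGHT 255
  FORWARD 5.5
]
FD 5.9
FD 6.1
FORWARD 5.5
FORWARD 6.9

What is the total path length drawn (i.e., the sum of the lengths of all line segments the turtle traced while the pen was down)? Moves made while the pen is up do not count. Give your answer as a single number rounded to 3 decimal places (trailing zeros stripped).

Answer: 51.1

Derivation:
Executing turtle program step by step:
Start: pos=(0,0), heading=0, pen down
FD 10.2: (0,0) -> (10.2,0) [heading=0, draw]
RT 150: heading 0 -> 210
RT 90: heading 210 -> 120
REPEAT 3 [
  -- iteration 1/3 --
  RT 255: heading 120 -> 225
  FD 5.5: (10.2,0) -> (6.311,-3.889) [heading=225, draw]
  -- iteration 2/3 --
  RT 255: heading 225 -> 330
  FD 5.5: (6.311,-3.889) -> (11.074,-6.639) [heading=330, draw]
  -- iteration 3/3 --
  RT 255: heading 330 -> 75
  FD 5.5: (11.074,-6.639) -> (12.498,-1.326) [heading=75, draw]
]
FD 5.9: (12.498,-1.326) -> (14.025,4.372) [heading=75, draw]
FD 6.1: (14.025,4.372) -> (15.603,10.265) [heading=75, draw]
FD 5.5: (15.603,10.265) -> (17.027,15.577) [heading=75, draw]
FD 6.9: (17.027,15.577) -> (18.813,22.242) [heading=75, draw]
Final: pos=(18.813,22.242), heading=75, 8 segment(s) drawn

Segment lengths:
  seg 1: (0,0) -> (10.2,0), length = 10.2
  seg 2: (10.2,0) -> (6.311,-3.889), length = 5.5
  seg 3: (6.311,-3.889) -> (11.074,-6.639), length = 5.5
  seg 4: (11.074,-6.639) -> (12.498,-1.326), length = 5.5
  seg 5: (12.498,-1.326) -> (14.025,4.372), length = 5.9
  seg 6: (14.025,4.372) -> (15.603,10.265), length = 6.1
  seg 7: (15.603,10.265) -> (17.027,15.577), length = 5.5
  seg 8: (17.027,15.577) -> (18.813,22.242), length = 6.9
Total = 51.1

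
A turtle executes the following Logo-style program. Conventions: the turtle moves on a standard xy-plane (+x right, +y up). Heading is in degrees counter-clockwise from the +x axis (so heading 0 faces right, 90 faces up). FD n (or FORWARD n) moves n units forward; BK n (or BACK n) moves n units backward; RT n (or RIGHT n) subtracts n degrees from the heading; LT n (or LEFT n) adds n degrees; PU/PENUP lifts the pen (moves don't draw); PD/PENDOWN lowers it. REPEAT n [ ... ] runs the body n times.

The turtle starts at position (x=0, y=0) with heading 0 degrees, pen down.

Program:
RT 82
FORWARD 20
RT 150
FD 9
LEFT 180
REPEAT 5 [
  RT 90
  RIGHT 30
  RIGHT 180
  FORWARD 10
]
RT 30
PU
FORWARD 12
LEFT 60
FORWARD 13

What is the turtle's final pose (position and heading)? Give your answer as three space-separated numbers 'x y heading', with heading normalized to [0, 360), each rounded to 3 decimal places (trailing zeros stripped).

Answer: -16.561 -25.095 278

Derivation:
Executing turtle program step by step:
Start: pos=(0,0), heading=0, pen down
RT 82: heading 0 -> 278
FD 20: (0,0) -> (2.783,-19.805) [heading=278, draw]
RT 150: heading 278 -> 128
FD 9: (2.783,-19.805) -> (-2.757,-12.713) [heading=128, draw]
LT 180: heading 128 -> 308
REPEAT 5 [
  -- iteration 1/5 --
  RT 90: heading 308 -> 218
  RT 30: heading 218 -> 188
  RT 180: heading 188 -> 8
  FD 10: (-2.757,-12.713) -> (7.145,-11.322) [heading=8, draw]
  -- iteration 2/5 --
  RT 90: heading 8 -> 278
  RT 30: heading 278 -> 248
  RT 180: heading 248 -> 68
  FD 10: (7.145,-11.322) -> (10.891,-2.05) [heading=68, draw]
  -- iteration 3/5 --
  RT 90: heading 68 -> 338
  RT 30: heading 338 -> 308
  RT 180: heading 308 -> 128
  FD 10: (10.891,-2.05) -> (4.735,5.83) [heading=128, draw]
  -- iteration 4/5 --
  RT 90: heading 128 -> 38
  RT 30: heading 38 -> 8
  RT 180: heading 8 -> 188
  FD 10: (4.735,5.83) -> (-5.168,4.439) [heading=188, draw]
  -- iteration 5/5 --
  RT 90: heading 188 -> 98
  RT 30: heading 98 -> 68
  RT 180: heading 68 -> 248
  FD 10: (-5.168,4.439) -> (-8.914,-4.833) [heading=248, draw]
]
RT 30: heading 248 -> 218
PU: pen up
FD 12: (-8.914,-4.833) -> (-18.37,-12.221) [heading=218, move]
LT 60: heading 218 -> 278
FD 13: (-18.37,-12.221) -> (-16.561,-25.095) [heading=278, move]
Final: pos=(-16.561,-25.095), heading=278, 7 segment(s) drawn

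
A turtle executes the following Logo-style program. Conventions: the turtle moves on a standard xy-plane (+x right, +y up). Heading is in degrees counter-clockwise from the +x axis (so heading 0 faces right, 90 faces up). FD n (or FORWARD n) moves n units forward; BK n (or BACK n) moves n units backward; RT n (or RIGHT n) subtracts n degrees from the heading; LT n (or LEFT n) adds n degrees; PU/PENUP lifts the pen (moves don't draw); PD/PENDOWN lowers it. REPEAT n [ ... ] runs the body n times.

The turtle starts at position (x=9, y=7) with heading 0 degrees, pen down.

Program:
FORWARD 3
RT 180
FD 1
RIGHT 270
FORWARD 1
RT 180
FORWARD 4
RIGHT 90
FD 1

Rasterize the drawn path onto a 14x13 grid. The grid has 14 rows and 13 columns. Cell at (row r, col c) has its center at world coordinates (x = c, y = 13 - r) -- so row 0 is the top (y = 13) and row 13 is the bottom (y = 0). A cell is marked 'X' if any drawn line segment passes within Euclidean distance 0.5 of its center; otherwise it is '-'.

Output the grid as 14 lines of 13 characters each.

Answer: -------------
-------------
-------------
-----------XX
-----------X-
-----------X-
---------XXXX
-----------X-
-------------
-------------
-------------
-------------
-------------
-------------

Derivation:
Segment 0: (9,7) -> (12,7)
Segment 1: (12,7) -> (11,7)
Segment 2: (11,7) -> (11,6)
Segment 3: (11,6) -> (11,10)
Segment 4: (11,10) -> (12,10)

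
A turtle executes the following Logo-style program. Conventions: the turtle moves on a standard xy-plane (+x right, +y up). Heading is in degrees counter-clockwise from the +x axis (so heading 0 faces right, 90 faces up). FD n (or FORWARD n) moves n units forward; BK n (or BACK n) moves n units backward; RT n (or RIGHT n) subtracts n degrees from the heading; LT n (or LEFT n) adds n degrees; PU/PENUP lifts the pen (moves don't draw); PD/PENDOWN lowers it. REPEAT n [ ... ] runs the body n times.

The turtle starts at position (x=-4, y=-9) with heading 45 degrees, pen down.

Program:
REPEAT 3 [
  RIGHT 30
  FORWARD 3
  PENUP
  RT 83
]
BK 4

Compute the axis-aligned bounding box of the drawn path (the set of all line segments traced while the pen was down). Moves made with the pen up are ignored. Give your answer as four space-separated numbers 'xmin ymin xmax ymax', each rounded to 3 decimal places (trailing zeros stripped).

Answer: -4 -9 -1.102 -8.224

Derivation:
Executing turtle program step by step:
Start: pos=(-4,-9), heading=45, pen down
REPEAT 3 [
  -- iteration 1/3 --
  RT 30: heading 45 -> 15
  FD 3: (-4,-9) -> (-1.102,-8.224) [heading=15, draw]
  PU: pen up
  RT 83: heading 15 -> 292
  -- iteration 2/3 --
  RT 30: heading 292 -> 262
  FD 3: (-1.102,-8.224) -> (-1.52,-11.194) [heading=262, move]
  PU: pen up
  RT 83: heading 262 -> 179
  -- iteration 3/3 --
  RT 30: heading 179 -> 149
  FD 3: (-1.52,-11.194) -> (-4.091,-9.649) [heading=149, move]
  PU: pen up
  RT 83: heading 149 -> 66
]
BK 4: (-4.091,-9.649) -> (-5.718,-13.303) [heading=66, move]
Final: pos=(-5.718,-13.303), heading=66, 1 segment(s) drawn

Segment endpoints: x in {-4, -1.102}, y in {-9, -8.224}
xmin=-4, ymin=-9, xmax=-1.102, ymax=-8.224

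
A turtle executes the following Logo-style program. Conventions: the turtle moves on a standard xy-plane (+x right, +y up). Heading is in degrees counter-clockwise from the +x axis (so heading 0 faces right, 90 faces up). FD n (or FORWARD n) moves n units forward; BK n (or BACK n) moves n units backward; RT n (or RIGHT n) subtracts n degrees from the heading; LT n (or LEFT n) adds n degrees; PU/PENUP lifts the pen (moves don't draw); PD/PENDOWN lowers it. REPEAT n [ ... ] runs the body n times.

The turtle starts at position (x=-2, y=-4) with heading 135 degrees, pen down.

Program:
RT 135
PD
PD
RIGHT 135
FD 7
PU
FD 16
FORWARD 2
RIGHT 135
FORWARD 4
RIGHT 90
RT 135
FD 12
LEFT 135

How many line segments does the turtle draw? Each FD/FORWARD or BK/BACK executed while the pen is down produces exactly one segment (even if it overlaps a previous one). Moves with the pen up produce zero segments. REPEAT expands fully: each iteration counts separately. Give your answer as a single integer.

Answer: 1

Derivation:
Executing turtle program step by step:
Start: pos=(-2,-4), heading=135, pen down
RT 135: heading 135 -> 0
PD: pen down
PD: pen down
RT 135: heading 0 -> 225
FD 7: (-2,-4) -> (-6.95,-8.95) [heading=225, draw]
PU: pen up
FD 16: (-6.95,-8.95) -> (-18.263,-20.263) [heading=225, move]
FD 2: (-18.263,-20.263) -> (-19.678,-21.678) [heading=225, move]
RT 135: heading 225 -> 90
FD 4: (-19.678,-21.678) -> (-19.678,-17.678) [heading=90, move]
RT 90: heading 90 -> 0
RT 135: heading 0 -> 225
FD 12: (-19.678,-17.678) -> (-28.163,-26.163) [heading=225, move]
LT 135: heading 225 -> 0
Final: pos=(-28.163,-26.163), heading=0, 1 segment(s) drawn
Segments drawn: 1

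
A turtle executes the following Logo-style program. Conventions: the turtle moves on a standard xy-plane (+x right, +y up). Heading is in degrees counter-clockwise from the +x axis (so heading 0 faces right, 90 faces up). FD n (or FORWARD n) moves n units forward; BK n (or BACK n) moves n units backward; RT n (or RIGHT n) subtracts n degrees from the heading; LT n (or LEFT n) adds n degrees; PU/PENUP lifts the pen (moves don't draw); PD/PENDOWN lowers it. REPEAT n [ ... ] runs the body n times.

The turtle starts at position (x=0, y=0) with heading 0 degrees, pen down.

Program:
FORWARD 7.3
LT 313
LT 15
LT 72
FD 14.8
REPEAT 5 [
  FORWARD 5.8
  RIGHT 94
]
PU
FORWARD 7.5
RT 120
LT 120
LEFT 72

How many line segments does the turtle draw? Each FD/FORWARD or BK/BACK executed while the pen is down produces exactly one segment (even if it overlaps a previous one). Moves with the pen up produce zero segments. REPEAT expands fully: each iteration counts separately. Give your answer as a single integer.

Answer: 7

Derivation:
Executing turtle program step by step:
Start: pos=(0,0), heading=0, pen down
FD 7.3: (0,0) -> (7.3,0) [heading=0, draw]
LT 313: heading 0 -> 313
LT 15: heading 313 -> 328
LT 72: heading 328 -> 40
FD 14.8: (7.3,0) -> (18.637,9.513) [heading=40, draw]
REPEAT 5 [
  -- iteration 1/5 --
  FD 5.8: (18.637,9.513) -> (23.081,13.241) [heading=40, draw]
  RT 94: heading 40 -> 306
  -- iteration 2/5 --
  FD 5.8: (23.081,13.241) -> (26.49,8.549) [heading=306, draw]
  RT 94: heading 306 -> 212
  -- iteration 3/5 --
  FD 5.8: (26.49,8.549) -> (21.571,5.476) [heading=212, draw]
  RT 94: heading 212 -> 118
  -- iteration 4/5 --
  FD 5.8: (21.571,5.476) -> (18.848,10.597) [heading=118, draw]
  RT 94: heading 118 -> 24
  -- iteration 5/5 --
  FD 5.8: (18.848,10.597) -> (24.147,12.956) [heading=24, draw]
  RT 94: heading 24 -> 290
]
PU: pen up
FD 7.5: (24.147,12.956) -> (26.712,5.908) [heading=290, move]
RT 120: heading 290 -> 170
LT 120: heading 170 -> 290
LT 72: heading 290 -> 2
Final: pos=(26.712,5.908), heading=2, 7 segment(s) drawn
Segments drawn: 7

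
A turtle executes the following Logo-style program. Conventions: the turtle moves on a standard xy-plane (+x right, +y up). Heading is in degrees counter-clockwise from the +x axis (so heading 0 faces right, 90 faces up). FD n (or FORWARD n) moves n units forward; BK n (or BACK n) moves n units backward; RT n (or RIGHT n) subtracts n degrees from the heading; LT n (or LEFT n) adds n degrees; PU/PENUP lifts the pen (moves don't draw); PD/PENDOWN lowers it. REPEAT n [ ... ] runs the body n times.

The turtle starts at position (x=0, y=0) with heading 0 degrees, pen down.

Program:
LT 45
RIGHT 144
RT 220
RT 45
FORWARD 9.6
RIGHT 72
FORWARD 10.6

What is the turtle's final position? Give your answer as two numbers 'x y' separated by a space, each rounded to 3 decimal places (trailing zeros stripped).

Answer: 12.141 -10.955

Derivation:
Executing turtle program step by step:
Start: pos=(0,0), heading=0, pen down
LT 45: heading 0 -> 45
RT 144: heading 45 -> 261
RT 220: heading 261 -> 41
RT 45: heading 41 -> 356
FD 9.6: (0,0) -> (9.577,-0.67) [heading=356, draw]
RT 72: heading 356 -> 284
FD 10.6: (9.577,-0.67) -> (12.141,-10.955) [heading=284, draw]
Final: pos=(12.141,-10.955), heading=284, 2 segment(s) drawn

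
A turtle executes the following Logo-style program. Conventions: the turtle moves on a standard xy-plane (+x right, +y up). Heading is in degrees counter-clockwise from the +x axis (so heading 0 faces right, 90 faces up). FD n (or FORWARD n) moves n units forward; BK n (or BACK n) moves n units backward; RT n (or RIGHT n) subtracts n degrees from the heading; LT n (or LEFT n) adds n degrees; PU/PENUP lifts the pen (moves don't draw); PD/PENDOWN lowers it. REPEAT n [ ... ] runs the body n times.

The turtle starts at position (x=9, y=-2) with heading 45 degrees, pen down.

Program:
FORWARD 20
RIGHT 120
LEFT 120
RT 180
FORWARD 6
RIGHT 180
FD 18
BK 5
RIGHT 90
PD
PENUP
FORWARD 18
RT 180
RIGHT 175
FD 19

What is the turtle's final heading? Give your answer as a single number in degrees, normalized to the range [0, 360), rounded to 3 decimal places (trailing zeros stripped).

Executing turtle program step by step:
Start: pos=(9,-2), heading=45, pen down
FD 20: (9,-2) -> (23.142,12.142) [heading=45, draw]
RT 120: heading 45 -> 285
LT 120: heading 285 -> 45
RT 180: heading 45 -> 225
FD 6: (23.142,12.142) -> (18.899,7.899) [heading=225, draw]
RT 180: heading 225 -> 45
FD 18: (18.899,7.899) -> (31.627,20.627) [heading=45, draw]
BK 5: (31.627,20.627) -> (28.092,17.092) [heading=45, draw]
RT 90: heading 45 -> 315
PD: pen down
PU: pen up
FD 18: (28.092,17.092) -> (40.82,4.364) [heading=315, move]
RT 180: heading 315 -> 135
RT 175: heading 135 -> 320
FD 19: (40.82,4.364) -> (55.375,-7.849) [heading=320, move]
Final: pos=(55.375,-7.849), heading=320, 4 segment(s) drawn

Answer: 320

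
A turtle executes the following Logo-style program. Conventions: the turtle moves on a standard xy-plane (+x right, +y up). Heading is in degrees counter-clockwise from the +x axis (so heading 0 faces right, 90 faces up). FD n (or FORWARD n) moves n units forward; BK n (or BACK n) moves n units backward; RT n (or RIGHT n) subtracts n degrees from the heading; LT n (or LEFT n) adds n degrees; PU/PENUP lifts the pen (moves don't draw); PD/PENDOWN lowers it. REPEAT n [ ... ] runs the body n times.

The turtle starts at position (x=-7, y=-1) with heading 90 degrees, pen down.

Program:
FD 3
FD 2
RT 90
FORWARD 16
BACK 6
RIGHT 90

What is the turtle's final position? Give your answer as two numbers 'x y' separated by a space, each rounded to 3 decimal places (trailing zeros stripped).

Executing turtle program step by step:
Start: pos=(-7,-1), heading=90, pen down
FD 3: (-7,-1) -> (-7,2) [heading=90, draw]
FD 2: (-7,2) -> (-7,4) [heading=90, draw]
RT 90: heading 90 -> 0
FD 16: (-7,4) -> (9,4) [heading=0, draw]
BK 6: (9,4) -> (3,4) [heading=0, draw]
RT 90: heading 0 -> 270
Final: pos=(3,4), heading=270, 4 segment(s) drawn

Answer: 3 4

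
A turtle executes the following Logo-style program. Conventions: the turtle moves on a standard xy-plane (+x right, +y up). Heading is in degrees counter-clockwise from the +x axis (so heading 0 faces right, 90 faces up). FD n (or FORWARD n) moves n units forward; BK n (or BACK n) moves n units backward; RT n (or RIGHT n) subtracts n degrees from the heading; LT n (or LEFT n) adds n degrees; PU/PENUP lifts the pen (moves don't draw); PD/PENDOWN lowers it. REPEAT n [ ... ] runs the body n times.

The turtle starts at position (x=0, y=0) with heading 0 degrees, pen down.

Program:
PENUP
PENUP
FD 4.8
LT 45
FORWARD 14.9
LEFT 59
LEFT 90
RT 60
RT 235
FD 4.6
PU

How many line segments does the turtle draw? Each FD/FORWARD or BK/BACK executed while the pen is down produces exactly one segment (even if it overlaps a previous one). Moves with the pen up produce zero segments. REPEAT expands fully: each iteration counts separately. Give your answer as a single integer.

Executing turtle program step by step:
Start: pos=(0,0), heading=0, pen down
PU: pen up
PU: pen up
FD 4.8: (0,0) -> (4.8,0) [heading=0, move]
LT 45: heading 0 -> 45
FD 14.9: (4.8,0) -> (15.336,10.536) [heading=45, move]
LT 59: heading 45 -> 104
LT 90: heading 104 -> 194
RT 60: heading 194 -> 134
RT 235: heading 134 -> 259
FD 4.6: (15.336,10.536) -> (14.458,6.02) [heading=259, move]
PU: pen up
Final: pos=(14.458,6.02), heading=259, 0 segment(s) drawn
Segments drawn: 0

Answer: 0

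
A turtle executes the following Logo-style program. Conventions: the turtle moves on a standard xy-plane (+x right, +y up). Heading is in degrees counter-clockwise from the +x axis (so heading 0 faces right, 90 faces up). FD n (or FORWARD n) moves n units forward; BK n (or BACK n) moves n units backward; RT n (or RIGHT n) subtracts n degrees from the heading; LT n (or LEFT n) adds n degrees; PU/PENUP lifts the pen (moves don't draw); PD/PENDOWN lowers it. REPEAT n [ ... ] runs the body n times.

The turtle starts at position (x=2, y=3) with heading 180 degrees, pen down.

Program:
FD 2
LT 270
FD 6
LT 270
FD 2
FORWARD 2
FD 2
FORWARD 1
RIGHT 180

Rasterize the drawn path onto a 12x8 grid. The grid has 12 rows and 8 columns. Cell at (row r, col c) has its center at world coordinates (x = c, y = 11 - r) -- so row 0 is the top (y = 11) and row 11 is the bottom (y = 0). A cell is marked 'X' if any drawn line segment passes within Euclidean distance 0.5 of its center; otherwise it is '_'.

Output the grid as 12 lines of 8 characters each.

Segment 0: (2,3) -> (0,3)
Segment 1: (0,3) -> (0,9)
Segment 2: (0,9) -> (2,9)
Segment 3: (2,9) -> (4,9)
Segment 4: (4,9) -> (6,9)
Segment 5: (6,9) -> (7,9)

Answer: ________
________
XXXXXXXX
X_______
X_______
X_______
X_______
X_______
XXX_____
________
________
________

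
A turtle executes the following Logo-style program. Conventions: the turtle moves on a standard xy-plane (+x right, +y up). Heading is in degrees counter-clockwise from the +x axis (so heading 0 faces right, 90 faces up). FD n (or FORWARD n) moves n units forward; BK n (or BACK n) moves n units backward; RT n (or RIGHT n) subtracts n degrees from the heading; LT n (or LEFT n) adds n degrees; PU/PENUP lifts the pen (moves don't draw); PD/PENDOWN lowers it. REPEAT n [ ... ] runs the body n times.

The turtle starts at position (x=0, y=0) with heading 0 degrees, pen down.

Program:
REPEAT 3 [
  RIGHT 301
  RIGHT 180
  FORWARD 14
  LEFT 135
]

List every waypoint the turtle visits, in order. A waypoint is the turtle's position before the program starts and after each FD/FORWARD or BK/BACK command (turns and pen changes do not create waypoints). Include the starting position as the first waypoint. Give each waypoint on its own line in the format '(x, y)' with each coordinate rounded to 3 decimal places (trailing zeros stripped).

Executing turtle program step by step:
Start: pos=(0,0), heading=0, pen down
REPEAT 3 [
  -- iteration 1/3 --
  RT 301: heading 0 -> 59
  RT 180: heading 59 -> 239
  FD 14: (0,0) -> (-7.211,-12) [heading=239, draw]
  LT 135: heading 239 -> 14
  -- iteration 2/3 --
  RT 301: heading 14 -> 73
  RT 180: heading 73 -> 253
  FD 14: (-7.211,-12) -> (-11.304,-25.389) [heading=253, draw]
  LT 135: heading 253 -> 28
  -- iteration 3/3 --
  RT 301: heading 28 -> 87
  RT 180: heading 87 -> 267
  FD 14: (-11.304,-25.389) -> (-12.036,-39.369) [heading=267, draw]
  LT 135: heading 267 -> 42
]
Final: pos=(-12.036,-39.369), heading=42, 3 segment(s) drawn
Waypoints (4 total):
(0, 0)
(-7.211, -12)
(-11.304, -25.389)
(-12.036, -39.369)

Answer: (0, 0)
(-7.211, -12)
(-11.304, -25.389)
(-12.036, -39.369)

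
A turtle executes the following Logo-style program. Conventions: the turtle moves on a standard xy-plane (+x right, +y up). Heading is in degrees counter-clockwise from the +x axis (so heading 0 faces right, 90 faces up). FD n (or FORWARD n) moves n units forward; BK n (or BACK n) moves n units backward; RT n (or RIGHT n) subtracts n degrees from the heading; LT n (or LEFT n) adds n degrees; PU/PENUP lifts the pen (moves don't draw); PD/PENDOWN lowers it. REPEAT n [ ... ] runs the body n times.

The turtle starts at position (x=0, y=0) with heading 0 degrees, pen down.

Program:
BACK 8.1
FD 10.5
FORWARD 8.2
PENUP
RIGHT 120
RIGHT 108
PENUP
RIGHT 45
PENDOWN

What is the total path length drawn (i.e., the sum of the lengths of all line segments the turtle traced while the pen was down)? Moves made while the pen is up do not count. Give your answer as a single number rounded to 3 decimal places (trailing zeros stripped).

Answer: 26.8

Derivation:
Executing turtle program step by step:
Start: pos=(0,0), heading=0, pen down
BK 8.1: (0,0) -> (-8.1,0) [heading=0, draw]
FD 10.5: (-8.1,0) -> (2.4,0) [heading=0, draw]
FD 8.2: (2.4,0) -> (10.6,0) [heading=0, draw]
PU: pen up
RT 120: heading 0 -> 240
RT 108: heading 240 -> 132
PU: pen up
RT 45: heading 132 -> 87
PD: pen down
Final: pos=(10.6,0), heading=87, 3 segment(s) drawn

Segment lengths:
  seg 1: (0,0) -> (-8.1,0), length = 8.1
  seg 2: (-8.1,0) -> (2.4,0), length = 10.5
  seg 3: (2.4,0) -> (10.6,0), length = 8.2
Total = 26.8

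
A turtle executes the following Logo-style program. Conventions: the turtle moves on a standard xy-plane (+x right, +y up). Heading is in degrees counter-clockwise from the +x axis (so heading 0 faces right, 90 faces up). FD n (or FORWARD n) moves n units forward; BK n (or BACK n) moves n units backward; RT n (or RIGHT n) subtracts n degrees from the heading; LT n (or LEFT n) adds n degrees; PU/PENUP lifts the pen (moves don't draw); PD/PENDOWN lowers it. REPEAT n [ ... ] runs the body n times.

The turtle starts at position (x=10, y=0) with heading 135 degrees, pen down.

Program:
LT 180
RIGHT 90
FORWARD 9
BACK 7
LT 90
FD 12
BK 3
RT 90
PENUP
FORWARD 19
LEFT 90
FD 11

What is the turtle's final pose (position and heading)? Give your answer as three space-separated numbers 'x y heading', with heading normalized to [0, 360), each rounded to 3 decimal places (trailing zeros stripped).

Executing turtle program step by step:
Start: pos=(10,0), heading=135, pen down
LT 180: heading 135 -> 315
RT 90: heading 315 -> 225
FD 9: (10,0) -> (3.636,-6.364) [heading=225, draw]
BK 7: (3.636,-6.364) -> (8.586,-1.414) [heading=225, draw]
LT 90: heading 225 -> 315
FD 12: (8.586,-1.414) -> (17.071,-9.899) [heading=315, draw]
BK 3: (17.071,-9.899) -> (14.95,-7.778) [heading=315, draw]
RT 90: heading 315 -> 225
PU: pen up
FD 19: (14.95,-7.778) -> (1.515,-21.213) [heading=225, move]
LT 90: heading 225 -> 315
FD 11: (1.515,-21.213) -> (9.293,-28.991) [heading=315, move]
Final: pos=(9.293,-28.991), heading=315, 4 segment(s) drawn

Answer: 9.293 -28.991 315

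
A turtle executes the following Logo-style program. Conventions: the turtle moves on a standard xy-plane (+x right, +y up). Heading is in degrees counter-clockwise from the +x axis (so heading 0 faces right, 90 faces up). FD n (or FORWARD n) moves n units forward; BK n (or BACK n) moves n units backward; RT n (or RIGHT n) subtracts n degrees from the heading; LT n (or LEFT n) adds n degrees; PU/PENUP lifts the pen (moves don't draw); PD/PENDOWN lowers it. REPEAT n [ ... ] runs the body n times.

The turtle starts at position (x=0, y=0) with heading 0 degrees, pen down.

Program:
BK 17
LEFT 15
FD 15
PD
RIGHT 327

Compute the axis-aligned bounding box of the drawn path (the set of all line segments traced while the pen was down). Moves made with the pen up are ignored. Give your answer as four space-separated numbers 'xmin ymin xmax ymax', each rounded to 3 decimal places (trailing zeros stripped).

Executing turtle program step by step:
Start: pos=(0,0), heading=0, pen down
BK 17: (0,0) -> (-17,0) [heading=0, draw]
LT 15: heading 0 -> 15
FD 15: (-17,0) -> (-2.511,3.882) [heading=15, draw]
PD: pen down
RT 327: heading 15 -> 48
Final: pos=(-2.511,3.882), heading=48, 2 segment(s) drawn

Segment endpoints: x in {-17, -2.511, 0}, y in {0, 3.882}
xmin=-17, ymin=0, xmax=0, ymax=3.882

Answer: -17 0 0 3.882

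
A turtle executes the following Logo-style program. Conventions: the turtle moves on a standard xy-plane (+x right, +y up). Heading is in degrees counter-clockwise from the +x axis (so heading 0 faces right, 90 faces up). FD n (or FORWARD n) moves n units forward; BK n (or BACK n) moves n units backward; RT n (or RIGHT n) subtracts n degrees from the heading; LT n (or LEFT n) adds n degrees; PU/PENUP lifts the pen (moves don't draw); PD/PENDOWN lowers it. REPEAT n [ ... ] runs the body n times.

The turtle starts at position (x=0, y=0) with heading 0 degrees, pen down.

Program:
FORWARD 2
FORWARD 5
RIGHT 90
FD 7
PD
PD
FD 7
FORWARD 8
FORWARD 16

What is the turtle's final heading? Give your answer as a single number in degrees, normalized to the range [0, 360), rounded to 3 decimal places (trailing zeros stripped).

Executing turtle program step by step:
Start: pos=(0,0), heading=0, pen down
FD 2: (0,0) -> (2,0) [heading=0, draw]
FD 5: (2,0) -> (7,0) [heading=0, draw]
RT 90: heading 0 -> 270
FD 7: (7,0) -> (7,-7) [heading=270, draw]
PD: pen down
PD: pen down
FD 7: (7,-7) -> (7,-14) [heading=270, draw]
FD 8: (7,-14) -> (7,-22) [heading=270, draw]
FD 16: (7,-22) -> (7,-38) [heading=270, draw]
Final: pos=(7,-38), heading=270, 6 segment(s) drawn

Answer: 270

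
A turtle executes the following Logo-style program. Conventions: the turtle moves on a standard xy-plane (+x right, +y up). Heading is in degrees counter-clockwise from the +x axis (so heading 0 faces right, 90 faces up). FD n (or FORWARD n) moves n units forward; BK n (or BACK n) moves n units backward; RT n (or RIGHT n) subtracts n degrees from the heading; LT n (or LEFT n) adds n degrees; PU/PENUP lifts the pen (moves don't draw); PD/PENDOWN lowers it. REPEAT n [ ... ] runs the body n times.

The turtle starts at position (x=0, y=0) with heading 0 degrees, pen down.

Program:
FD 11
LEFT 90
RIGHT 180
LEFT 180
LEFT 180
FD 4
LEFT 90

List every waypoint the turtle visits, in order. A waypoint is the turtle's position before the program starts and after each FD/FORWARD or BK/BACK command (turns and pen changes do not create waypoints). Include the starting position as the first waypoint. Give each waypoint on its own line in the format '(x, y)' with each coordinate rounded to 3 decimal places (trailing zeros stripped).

Executing turtle program step by step:
Start: pos=(0,0), heading=0, pen down
FD 11: (0,0) -> (11,0) [heading=0, draw]
LT 90: heading 0 -> 90
RT 180: heading 90 -> 270
LT 180: heading 270 -> 90
LT 180: heading 90 -> 270
FD 4: (11,0) -> (11,-4) [heading=270, draw]
LT 90: heading 270 -> 0
Final: pos=(11,-4), heading=0, 2 segment(s) drawn
Waypoints (3 total):
(0, 0)
(11, 0)
(11, -4)

Answer: (0, 0)
(11, 0)
(11, -4)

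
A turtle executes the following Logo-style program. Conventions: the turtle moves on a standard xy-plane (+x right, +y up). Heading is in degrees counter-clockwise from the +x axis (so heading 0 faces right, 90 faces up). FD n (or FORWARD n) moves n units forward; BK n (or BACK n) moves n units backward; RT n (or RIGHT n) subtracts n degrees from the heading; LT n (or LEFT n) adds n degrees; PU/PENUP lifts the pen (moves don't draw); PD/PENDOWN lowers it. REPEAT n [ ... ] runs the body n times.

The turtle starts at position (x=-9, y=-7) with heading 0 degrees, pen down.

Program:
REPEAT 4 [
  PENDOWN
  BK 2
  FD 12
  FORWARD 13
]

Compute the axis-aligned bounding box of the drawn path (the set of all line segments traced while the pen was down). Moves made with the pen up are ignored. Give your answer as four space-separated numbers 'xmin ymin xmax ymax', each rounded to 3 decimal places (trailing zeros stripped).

Executing turtle program step by step:
Start: pos=(-9,-7), heading=0, pen down
REPEAT 4 [
  -- iteration 1/4 --
  PD: pen down
  BK 2: (-9,-7) -> (-11,-7) [heading=0, draw]
  FD 12: (-11,-7) -> (1,-7) [heading=0, draw]
  FD 13: (1,-7) -> (14,-7) [heading=0, draw]
  -- iteration 2/4 --
  PD: pen down
  BK 2: (14,-7) -> (12,-7) [heading=0, draw]
  FD 12: (12,-7) -> (24,-7) [heading=0, draw]
  FD 13: (24,-7) -> (37,-7) [heading=0, draw]
  -- iteration 3/4 --
  PD: pen down
  BK 2: (37,-7) -> (35,-7) [heading=0, draw]
  FD 12: (35,-7) -> (47,-7) [heading=0, draw]
  FD 13: (47,-7) -> (60,-7) [heading=0, draw]
  -- iteration 4/4 --
  PD: pen down
  BK 2: (60,-7) -> (58,-7) [heading=0, draw]
  FD 12: (58,-7) -> (70,-7) [heading=0, draw]
  FD 13: (70,-7) -> (83,-7) [heading=0, draw]
]
Final: pos=(83,-7), heading=0, 12 segment(s) drawn

Segment endpoints: x in {-11, -9, 1, 12, 14, 24, 35, 37, 47, 58, 60, 70, 83}, y in {-7}
xmin=-11, ymin=-7, xmax=83, ymax=-7

Answer: -11 -7 83 -7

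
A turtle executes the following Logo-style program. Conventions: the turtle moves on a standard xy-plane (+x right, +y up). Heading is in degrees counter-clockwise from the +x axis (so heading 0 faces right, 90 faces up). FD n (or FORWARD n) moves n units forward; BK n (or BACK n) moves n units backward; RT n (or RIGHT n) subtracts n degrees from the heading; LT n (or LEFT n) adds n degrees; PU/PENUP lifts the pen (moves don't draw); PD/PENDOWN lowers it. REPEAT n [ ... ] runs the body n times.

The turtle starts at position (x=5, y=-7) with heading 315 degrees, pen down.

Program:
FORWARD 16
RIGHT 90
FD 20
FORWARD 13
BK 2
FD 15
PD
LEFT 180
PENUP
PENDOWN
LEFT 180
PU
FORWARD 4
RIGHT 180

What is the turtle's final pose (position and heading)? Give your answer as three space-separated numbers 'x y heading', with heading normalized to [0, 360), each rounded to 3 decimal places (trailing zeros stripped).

Executing turtle program step by step:
Start: pos=(5,-7), heading=315, pen down
FD 16: (5,-7) -> (16.314,-18.314) [heading=315, draw]
RT 90: heading 315 -> 225
FD 20: (16.314,-18.314) -> (2.172,-32.456) [heading=225, draw]
FD 13: (2.172,-32.456) -> (-7.021,-41.648) [heading=225, draw]
BK 2: (-7.021,-41.648) -> (-5.607,-40.234) [heading=225, draw]
FD 15: (-5.607,-40.234) -> (-16.213,-50.841) [heading=225, draw]
PD: pen down
LT 180: heading 225 -> 45
PU: pen up
PD: pen down
LT 180: heading 45 -> 225
PU: pen up
FD 4: (-16.213,-50.841) -> (-19.042,-53.669) [heading=225, move]
RT 180: heading 225 -> 45
Final: pos=(-19.042,-53.669), heading=45, 5 segment(s) drawn

Answer: -19.042 -53.669 45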